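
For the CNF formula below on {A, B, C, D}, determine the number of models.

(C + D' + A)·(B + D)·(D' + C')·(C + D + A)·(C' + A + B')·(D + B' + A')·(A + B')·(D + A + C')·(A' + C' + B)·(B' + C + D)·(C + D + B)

There are 2^4 = 16 truth assignments over (A, B, C, D).
Check each against the 11 clauses (columns in the order A, B, C, D):
  F F F F  ✗ fails (B + D)
  F F F T  ✗ fails (C + D' + A)
  F F T F  ✗ fails (B + D)
  F F T T  ✗ fails (D' + C')
  F T F F  ✗ fails (C + D + A)
  F T F T  ✗ fails (C + D' + A)
  F T T F  ✗ fails (C' + A + B')
  F T T T  ✗ fails (D' + C')
  T F F F  ✗ fails (B + D)
  T F F T  ✓ satisfies all
  T F T F  ✗ fails (B + D)
  T F T T  ✗ fails (D' + C')
  T T F F  ✗ fails (D + B' + A')
  T T F T  ✓ satisfies all
  T T T F  ✗ fails (D + B' + A')
  T T T T  ✗ fails (D' + C')
2 of the 16 rows are models.

2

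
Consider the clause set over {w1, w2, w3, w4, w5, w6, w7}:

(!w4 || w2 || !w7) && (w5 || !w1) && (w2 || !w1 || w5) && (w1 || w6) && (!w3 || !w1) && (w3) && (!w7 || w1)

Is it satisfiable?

Unit clause (w3) forces w3 = true.
Unit clause (!w1) forces w1 = false.
Unit clause (w6) forces w6 = true.
Unit clause (!w7) forces w7 = false.
Every clause is now satisfied; w2, w4, w5 are unconstrained.
A satisfying assignment: w1=false, w2=false, w3=true, w4=true, w5=false, w6=true, w7=false.

Satisfiable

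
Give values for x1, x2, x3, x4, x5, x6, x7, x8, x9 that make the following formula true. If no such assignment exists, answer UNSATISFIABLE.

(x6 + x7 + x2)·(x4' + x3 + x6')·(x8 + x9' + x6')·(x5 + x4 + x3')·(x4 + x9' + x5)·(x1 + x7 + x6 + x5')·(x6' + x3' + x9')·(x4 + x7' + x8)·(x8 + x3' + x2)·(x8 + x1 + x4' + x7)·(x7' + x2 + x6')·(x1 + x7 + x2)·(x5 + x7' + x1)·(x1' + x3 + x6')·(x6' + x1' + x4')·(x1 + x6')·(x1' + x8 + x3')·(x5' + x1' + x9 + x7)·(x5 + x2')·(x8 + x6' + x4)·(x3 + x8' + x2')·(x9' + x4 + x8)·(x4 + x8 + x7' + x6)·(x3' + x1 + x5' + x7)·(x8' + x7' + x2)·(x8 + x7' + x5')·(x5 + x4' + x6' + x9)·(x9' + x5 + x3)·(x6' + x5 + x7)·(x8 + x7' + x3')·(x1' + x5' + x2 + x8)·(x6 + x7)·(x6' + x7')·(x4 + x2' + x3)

Branch on x1: set x1 = 1.
Branch on x3: set x3 = 1.
The clause (x8) is unit, so x8 = 1.
Branch on x5: set x5 = 1.
Branch on x6: set x6 = 0.
The clause (x7) is unit, so x7 = 1.
The clause (x2) is unit, so x2 = 1.
No clause remains; x4, x9 are free.

x1 ↦ 1, x2 ↦ 1, x3 ↦ 1, x4 ↦ 1, x5 ↦ 1, x6 ↦ 0, x7 ↦ 1, x8 ↦ 1, x9 ↦ 1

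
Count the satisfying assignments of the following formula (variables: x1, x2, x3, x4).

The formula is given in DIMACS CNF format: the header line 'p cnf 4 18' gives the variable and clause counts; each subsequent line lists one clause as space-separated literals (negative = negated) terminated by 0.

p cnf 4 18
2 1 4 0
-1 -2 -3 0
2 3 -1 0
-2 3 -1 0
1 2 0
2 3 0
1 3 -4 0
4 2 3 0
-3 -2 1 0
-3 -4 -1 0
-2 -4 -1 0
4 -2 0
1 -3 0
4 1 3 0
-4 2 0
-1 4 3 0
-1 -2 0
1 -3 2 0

1

There are 2^4 = 16 truth assignments over (x1, x2, x3, x4).
Check each against the 18 clauses (columns in the order x1, x2, x3, x4):
  F F F F  ✗ fails (x2 ∨ x1 ∨ x4)
  F F F T  ✗ fails (x1 ∨ x2)
  F F T F  ✗ fails (x2 ∨ x1 ∨ x4)
  F F T T  ✗ fails (x1 ∨ x2)
  F T F F  ✗ fails (x4 ∨ ¬x2)
  F T F T  ✗ fails (x1 ∨ x3 ∨ ¬x4)
  F T T F  ✗ fails (¬x3 ∨ ¬x2 ∨ x1)
  F T T T  ✗ fails (¬x3 ∨ ¬x2 ∨ x1)
  T F F F  ✗ fails (x2 ∨ x3 ∨ ¬x1)
  T F F T  ✗ fails (x2 ∨ x3 ∨ ¬x1)
  T F T F  ✓ satisfies all
  T F T T  ✗ fails (¬x3 ∨ ¬x4 ∨ ¬x1)
  T T F F  ✗ fails (¬x2 ∨ x3 ∨ ¬x1)
  T T F T  ✗ fails (¬x2 ∨ x3 ∨ ¬x1)
  T T T F  ✗ fails (¬x1 ∨ ¬x2 ∨ ¬x3)
  T T T T  ✗ fails (¬x1 ∨ ¬x2 ∨ ¬x3)
1 of the 16 rows is a model.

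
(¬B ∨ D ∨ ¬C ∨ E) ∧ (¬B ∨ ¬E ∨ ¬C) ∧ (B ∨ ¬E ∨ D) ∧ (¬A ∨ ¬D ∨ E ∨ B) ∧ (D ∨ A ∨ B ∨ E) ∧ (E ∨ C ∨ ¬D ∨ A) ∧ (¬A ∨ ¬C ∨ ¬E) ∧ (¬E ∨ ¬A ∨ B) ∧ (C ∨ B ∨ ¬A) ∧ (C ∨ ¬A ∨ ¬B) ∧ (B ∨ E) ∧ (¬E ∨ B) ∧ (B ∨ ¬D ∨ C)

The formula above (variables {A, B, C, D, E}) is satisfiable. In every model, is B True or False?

Suppose B = False.
(E) alone gives E = True.
But (¬E) is also a unit clause — contradiction.
So every satisfying assignment has B = True.

True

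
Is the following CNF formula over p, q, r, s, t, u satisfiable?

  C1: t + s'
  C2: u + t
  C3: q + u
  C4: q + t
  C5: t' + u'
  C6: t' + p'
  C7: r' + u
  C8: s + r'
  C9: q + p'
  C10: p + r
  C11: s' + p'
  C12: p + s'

Yes

Suppose t = 0.
Unit clause (s') forces s = 0.
Unit clause (u) forces u = 1.
Unit clause (q) forces q = 1.
Unit clause (r') forces r = 0.
Unit clause (p) forces p = 1.
Every clause now holds.
A satisfying assignment: p ↦ 1, q ↦ 1, r ↦ 0, s ↦ 0, t ↦ 0, u ↦ 1.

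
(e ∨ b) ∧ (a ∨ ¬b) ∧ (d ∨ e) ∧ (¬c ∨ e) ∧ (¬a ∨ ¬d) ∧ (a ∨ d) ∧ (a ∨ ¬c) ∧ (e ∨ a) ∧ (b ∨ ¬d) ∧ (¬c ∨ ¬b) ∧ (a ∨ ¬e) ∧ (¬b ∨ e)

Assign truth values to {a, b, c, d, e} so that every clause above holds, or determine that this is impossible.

Case e = True:
Unit clause (a) forces a = True.
Unit clause (¬d) forces d = False.
Case c = False:
Every clause is now satisfied; b is unconstrained.

a=True, b=False, c=False, d=False, e=True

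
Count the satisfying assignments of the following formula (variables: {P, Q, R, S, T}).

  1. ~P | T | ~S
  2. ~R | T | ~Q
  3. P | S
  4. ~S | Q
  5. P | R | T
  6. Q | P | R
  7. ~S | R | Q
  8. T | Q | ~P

9

There are 2^5 = 32 truth assignments over (P, Q, R, S, T).
Split on R. With R = 1, the clauses containing R are satisfied and ~R drops from the rest; 4 of the 2^4 = 16 assignments to the other variables satisfy what remains.
With R = 0, by the same count on the reduced clause set, 5 assignments work.
(One model: P=F, Q=T, R=F, S=T, T=T.)
Total: 4 + 5 = 9.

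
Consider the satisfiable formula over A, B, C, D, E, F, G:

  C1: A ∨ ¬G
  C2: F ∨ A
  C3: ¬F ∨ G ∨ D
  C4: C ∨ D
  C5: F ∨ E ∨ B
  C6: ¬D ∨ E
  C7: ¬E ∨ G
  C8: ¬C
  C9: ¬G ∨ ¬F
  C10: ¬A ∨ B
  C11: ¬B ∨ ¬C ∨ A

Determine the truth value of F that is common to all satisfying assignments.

Suppose F = True.
(¬C) alone gives C = False.
(D) alone gives D = True.
(E) alone gives E = True.
(G) alone gives G = True.
That conflicts with the unit clause (¬G).
So every satisfying assignment has F = False.

False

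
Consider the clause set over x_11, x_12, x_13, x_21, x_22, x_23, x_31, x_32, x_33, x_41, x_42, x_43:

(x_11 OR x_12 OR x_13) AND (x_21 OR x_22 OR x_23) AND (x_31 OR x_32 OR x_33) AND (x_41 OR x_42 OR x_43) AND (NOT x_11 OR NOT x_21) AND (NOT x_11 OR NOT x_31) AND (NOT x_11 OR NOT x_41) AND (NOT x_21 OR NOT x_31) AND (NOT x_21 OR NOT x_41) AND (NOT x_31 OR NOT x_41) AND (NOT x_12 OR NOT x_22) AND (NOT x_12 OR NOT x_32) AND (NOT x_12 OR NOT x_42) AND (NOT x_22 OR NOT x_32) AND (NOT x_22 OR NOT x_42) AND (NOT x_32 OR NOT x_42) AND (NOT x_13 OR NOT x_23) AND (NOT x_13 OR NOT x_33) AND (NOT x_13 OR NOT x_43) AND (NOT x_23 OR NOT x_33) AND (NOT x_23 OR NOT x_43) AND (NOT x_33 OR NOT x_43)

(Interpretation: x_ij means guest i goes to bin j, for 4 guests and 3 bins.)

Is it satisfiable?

Branch on x_11: set x_11 = false.
Branch on x_12: set x_12 = true.
(NOT x_22) alone gives x_22 = false.
(NOT x_32) alone gives x_32 = false.
(NOT x_42) alone gives x_42 = false.
Branch on x_21: set x_21 = true.
(NOT x_31) alone gives x_31 = false.
(x_33) alone gives x_33 = true.
(NOT x_41) alone gives x_41 = false.
(x_43) alone gives x_43 = true.
That conflicts with the unit clause (NOT x_43).
Backtrack on x_21: now try x_21 = false.
(x_23) alone gives x_23 = true.
(NOT x_13) alone gives x_13 = false.
(NOT x_33) alone gives x_33 = false.
(x_31) alone gives x_31 = true.
(NOT x_41) alone gives x_41 = false.
(x_43) alone gives x_43 = true.
That conflicts with the unit clause (NOT x_43).
Both values of x_21 lead to a conflict.
Backtrack on x_12: now try x_12 = false.
(x_13) alone gives x_13 = true.
(NOT x_23) alone gives x_23 = false.
(NOT x_33) alone gives x_33 = false.
(NOT x_43) alone gives x_43 = false.
Branch on x_21: set x_21 = true.
(NOT x_31) alone gives x_31 = false.
(x_32) alone gives x_32 = true.
(NOT x_41) alone gives x_41 = false.
(x_42) alone gives x_42 = true.
That conflicts with the unit clause (NOT x_42).
Backtrack on x_21: now try x_21 = false.
(x_22) alone gives x_22 = true.
(NOT x_32) alone gives x_32 = false.
(x_31) alone gives x_31 = true.
(NOT x_41) alone gives x_41 = false.
(x_42) alone gives x_42 = true.
That conflicts with the unit clause (NOT x_42).
Both values of x_21 lead to a conflict.
Both values of x_12 lead to a conflict.
Backtrack on x_11: now try x_11 = true.
(NOT x_21) alone gives x_21 = false.
(NOT x_31) alone gives x_31 = false.
(NOT x_41) alone gives x_41 = false.
Branch on x_22: set x_22 = true.
(NOT x_12) alone gives x_12 = false.
(NOT x_32) alone gives x_32 = false.
(x_33) alone gives x_33 = true.
(NOT x_42) alone gives x_42 = false.
(x_43) alone gives x_43 = true.
That conflicts with the unit clause (NOT x_43).
Backtrack on x_22: now try x_22 = false.
(x_23) alone gives x_23 = true.
(NOT x_13) alone gives x_13 = false.
(NOT x_33) alone gives x_33 = false.
(x_32) alone gives x_32 = true.
(NOT x_12) alone gives x_12 = false.
(NOT x_42) alone gives x_42 = false.
(x_43) alone gives x_43 = true.
That conflicts with the unit clause (NOT x_43).
Both values of x_22 lead to a conflict.
Both values of x_11 lead to a conflict.
No assignment satisfies every clause.

No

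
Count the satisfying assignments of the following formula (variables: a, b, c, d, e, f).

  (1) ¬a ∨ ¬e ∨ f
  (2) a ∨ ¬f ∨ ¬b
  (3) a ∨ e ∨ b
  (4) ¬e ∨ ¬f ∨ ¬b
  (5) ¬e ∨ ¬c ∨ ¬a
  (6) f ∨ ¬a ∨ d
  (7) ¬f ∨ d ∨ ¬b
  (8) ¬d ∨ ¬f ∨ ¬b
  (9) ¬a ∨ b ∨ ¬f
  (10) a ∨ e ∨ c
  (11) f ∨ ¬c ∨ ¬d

13

There are 2^6 = 64 truth assignments over (a, b, c, d, e, f).
Split on f. With f = True, the clauses containing f are satisfied and ¬f drops from the rest; 4 of the 2^5 = 32 assignments to the other variables satisfy what remains.
With f = False, by the same count on the reduced clause set, 9 assignments work.
Total: 4 + 9 = 13.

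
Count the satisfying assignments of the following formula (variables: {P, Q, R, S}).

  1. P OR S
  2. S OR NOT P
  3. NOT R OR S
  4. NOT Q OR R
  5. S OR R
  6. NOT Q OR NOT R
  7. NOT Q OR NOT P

There are 2^4 = 16 truth assignments over (P, Q, R, S).
Check each against the 7 clauses (columns in the order P, Q, R, S):
  F F F F  ✗ fails (P OR S)
  F F F T  ✓ satisfies all
  F F T F  ✗ fails (P OR S)
  F F T T  ✓ satisfies all
  F T F F  ✗ fails (P OR S)
  F T F T  ✗ fails (NOT Q OR R)
  F T T F  ✗ fails (P OR S)
  F T T T  ✗ fails (NOT Q OR NOT R)
  T F F F  ✗ fails (S OR NOT P)
  T F F T  ✓ satisfies all
  T F T F  ✗ fails (S OR NOT P)
  T F T T  ✓ satisfies all
  T T F F  ✗ fails (S OR NOT P)
  T T F T  ✗ fails (NOT Q OR R)
  T T T F  ✗ fails (S OR NOT P)
  T T T T  ✗ fails (NOT Q OR NOT R)
4 of the 16 rows are models.

4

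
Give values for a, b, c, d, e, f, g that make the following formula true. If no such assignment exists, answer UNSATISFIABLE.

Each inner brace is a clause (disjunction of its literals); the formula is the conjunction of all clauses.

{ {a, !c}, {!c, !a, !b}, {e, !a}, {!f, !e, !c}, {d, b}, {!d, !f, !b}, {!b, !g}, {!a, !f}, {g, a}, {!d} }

Unit clause (!d) forces d = false.
Unit clause (b) forces b = true.
Unit clause (!g) forces g = false.
Unit clause (a) forces a = true.
Unit clause (!c) forces c = false.
Unit clause (e) forces e = true.
Unit clause (!f) forces f = false.
Every clause now holds.

a=true; b=true; c=false; d=false; e=true; f=false; g=false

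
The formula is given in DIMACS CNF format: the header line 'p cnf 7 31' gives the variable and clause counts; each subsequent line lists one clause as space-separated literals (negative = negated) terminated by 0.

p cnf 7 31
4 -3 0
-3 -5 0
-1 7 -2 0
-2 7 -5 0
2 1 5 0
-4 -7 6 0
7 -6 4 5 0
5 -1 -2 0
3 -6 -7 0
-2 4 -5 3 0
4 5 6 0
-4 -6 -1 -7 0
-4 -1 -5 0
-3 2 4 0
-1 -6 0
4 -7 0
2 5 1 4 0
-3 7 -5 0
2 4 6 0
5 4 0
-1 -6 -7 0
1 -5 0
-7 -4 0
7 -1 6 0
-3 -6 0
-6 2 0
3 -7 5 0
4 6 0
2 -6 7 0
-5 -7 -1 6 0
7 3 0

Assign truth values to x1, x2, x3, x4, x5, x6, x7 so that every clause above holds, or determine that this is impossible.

Try x4 = True.
Unit clause (¬x7) forces x7 = False.
Unit clause (x3) forces x3 = True.
Unit clause (¬x5) forces x5 = False.
Unit clause (¬x6) forces x6 = False.
Unit clause (¬x1) forces x1 = False.
Unit clause (x2) forces x2 = True.
Every clause now holds.

x1: False,  x2: True,  x3: True,  x4: True,  x5: False,  x6: False,  x7: False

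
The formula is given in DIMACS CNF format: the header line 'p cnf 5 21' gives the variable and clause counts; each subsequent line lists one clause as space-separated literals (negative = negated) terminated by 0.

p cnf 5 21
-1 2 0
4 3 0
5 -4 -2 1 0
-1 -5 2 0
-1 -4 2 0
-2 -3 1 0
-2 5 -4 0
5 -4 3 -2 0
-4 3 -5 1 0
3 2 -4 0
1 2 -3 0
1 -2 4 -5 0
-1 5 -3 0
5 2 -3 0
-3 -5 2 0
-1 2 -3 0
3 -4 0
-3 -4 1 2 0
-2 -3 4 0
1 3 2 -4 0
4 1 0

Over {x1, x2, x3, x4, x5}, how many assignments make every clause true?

There are 2^5 = 32 truth assignments over (x1, x2, x3, x4, x5).
Split on x1. With x1 = True, the clauses containing x1 are satisfied and ¬x1 drops from the rest; 1 of the 2^4 = 16 assignments to the other variables satisfy what remains.
With x1 = False, by the same count on the reduced clause set, 0 assignments work.
(One model: x1=T, x2=T, x3=T, x4=T, x5=T.)
Total: 1 + 0 = 1.

1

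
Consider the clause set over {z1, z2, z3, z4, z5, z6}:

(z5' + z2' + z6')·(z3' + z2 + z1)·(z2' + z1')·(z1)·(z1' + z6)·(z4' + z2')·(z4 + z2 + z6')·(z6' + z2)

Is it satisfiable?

No, unsatisfiable

From the singleton clause (z1), z1 = 1.
From the singleton clause (z2'), z2 = 0.
From the singleton clause (z6), z6 = 1.
That conflicts with the unit clause (z6').
No assignment satisfies every clause.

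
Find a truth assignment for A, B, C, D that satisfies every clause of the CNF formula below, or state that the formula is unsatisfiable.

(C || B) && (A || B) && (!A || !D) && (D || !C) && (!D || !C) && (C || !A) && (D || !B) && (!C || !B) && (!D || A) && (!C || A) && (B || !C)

UNSATISFIABLE

Case C = true:
Unit clause (D) forces D = true.
But (!D) is also a unit clause — contradiction.
That branch fails; take C = false instead.
Unit clause (B) forces B = true.
Unit clause (!A) forces A = false.
Unit clause (D) forces D = true.
But (!D) is also a unit clause — contradiction.
Neither C = true nor C = false works.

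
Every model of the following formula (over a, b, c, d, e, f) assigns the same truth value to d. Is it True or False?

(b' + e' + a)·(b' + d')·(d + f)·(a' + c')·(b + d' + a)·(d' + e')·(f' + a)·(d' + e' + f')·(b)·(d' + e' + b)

False

Suppose d = 1.
The clause (b') is unit, so b = 0.
That conflicts with the unit clause (b).
So every satisfying assignment has d = False.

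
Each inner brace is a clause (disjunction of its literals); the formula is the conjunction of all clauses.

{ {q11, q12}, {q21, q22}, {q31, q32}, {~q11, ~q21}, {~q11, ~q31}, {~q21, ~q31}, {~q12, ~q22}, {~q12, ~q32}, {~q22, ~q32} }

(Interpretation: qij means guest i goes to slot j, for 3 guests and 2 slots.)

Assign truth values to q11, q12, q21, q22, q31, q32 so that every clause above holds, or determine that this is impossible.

UNSATISFIABLE

Case q11 = 1:
The clause (~q21) is unit, so q21 = 0.
The clause (q22) is unit, so q22 = 1.
The clause (~q31) is unit, so q31 = 0.
The clause (q32) is unit, so q32 = 1.
That conflicts with the unit clause (~q32).
Undo q11 and try q11 = 0.
The clause (q12) is unit, so q12 = 1.
The clause (~q22) is unit, so q22 = 0.
The clause (q21) is unit, so q21 = 1.
The clause (~q31) is unit, so q31 = 0.
The clause (q32) is unit, so q32 = 1.
That conflicts with the unit clause (~q32).
Both values of q11 lead to a conflict.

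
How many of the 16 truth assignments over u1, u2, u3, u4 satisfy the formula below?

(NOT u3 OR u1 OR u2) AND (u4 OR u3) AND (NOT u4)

There are 2^4 = 16 truth assignments over (u1, u2, u3, u4).
Check each against the 3 clauses (columns in the order u1, u2, u3, u4):
  F F F F  ✗ fails (u4 OR u3)
  F F F T  ✗ fails (NOT u4)
  F F T F  ✗ fails (NOT u3 OR u1 OR u2)
  F F T T  ✗ fails (NOT u3 OR u1 OR u2)
  F T F F  ✗ fails (u4 OR u3)
  F T F T  ✗ fails (NOT u4)
  F T T F  ✓ satisfies all
  F T T T  ✗ fails (NOT u4)
  T F F F  ✗ fails (u4 OR u3)
  T F F T  ✗ fails (NOT u4)
  T F T F  ✓ satisfies all
  T F T T  ✗ fails (NOT u4)
  T T F F  ✗ fails (u4 OR u3)
  T T F T  ✗ fails (NOT u4)
  T T T F  ✓ satisfies all
  T T T T  ✗ fails (NOT u4)
3 of the 16 rows are models.

3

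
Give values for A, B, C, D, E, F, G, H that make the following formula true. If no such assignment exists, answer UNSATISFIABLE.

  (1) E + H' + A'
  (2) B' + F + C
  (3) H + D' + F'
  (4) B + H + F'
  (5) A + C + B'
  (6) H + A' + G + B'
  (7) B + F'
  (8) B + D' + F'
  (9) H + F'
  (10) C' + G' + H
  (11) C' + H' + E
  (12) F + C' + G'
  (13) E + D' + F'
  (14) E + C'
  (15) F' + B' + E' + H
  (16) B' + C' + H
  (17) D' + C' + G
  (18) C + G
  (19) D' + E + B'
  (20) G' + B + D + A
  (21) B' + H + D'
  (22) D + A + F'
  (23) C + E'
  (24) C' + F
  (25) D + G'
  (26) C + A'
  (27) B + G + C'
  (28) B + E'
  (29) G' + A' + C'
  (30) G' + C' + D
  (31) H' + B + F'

A: 0,  B: 0,  C: 0,  D: 1,  E: 0,  F: 0,  G: 1,  H: 1

Suppose B = 0.
Unit clause (F') forces F = 0.
Unit clause (C') forces C = 0.
Unit clause (G) forces G = 1.
Unit clause (E') forces E = 0.
Unit clause (D) forces D = 1.
Unit clause (A') forces A = 0.
No clause remains; H is free.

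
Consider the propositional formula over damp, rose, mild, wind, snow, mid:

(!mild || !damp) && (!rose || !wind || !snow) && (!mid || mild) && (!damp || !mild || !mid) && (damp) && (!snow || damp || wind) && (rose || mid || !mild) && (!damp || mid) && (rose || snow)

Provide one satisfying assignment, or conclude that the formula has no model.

From the singleton clause (damp), damp = true.
From the singleton clause (!mild), mild = false.
From the singleton clause (!mid), mid = false.
But (mid) is also a unit clause — contradiction.

UNSATISFIABLE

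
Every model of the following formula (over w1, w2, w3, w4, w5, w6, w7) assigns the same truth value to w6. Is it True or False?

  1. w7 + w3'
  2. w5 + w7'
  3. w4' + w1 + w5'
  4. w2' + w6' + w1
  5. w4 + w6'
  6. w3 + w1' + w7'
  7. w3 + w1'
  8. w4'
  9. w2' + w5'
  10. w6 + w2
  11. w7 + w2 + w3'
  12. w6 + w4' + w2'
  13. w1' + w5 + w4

Suppose w6 = 1.
(w4) alone gives w4 = 1.
But (w4') is also a unit clause — contradiction.
So every satisfying assignment has w6 = False.

False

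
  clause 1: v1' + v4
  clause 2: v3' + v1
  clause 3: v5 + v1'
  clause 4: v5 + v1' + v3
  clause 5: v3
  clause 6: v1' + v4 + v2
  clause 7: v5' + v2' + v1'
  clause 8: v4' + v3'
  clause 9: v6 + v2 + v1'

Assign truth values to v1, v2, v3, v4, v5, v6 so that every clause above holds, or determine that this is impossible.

From the singleton clause (v3), v3 = 1.
From the singleton clause (v1), v1 = 1.
From the singleton clause (v4), v4 = 1.
That conflicts with the unit clause (v4').

UNSATISFIABLE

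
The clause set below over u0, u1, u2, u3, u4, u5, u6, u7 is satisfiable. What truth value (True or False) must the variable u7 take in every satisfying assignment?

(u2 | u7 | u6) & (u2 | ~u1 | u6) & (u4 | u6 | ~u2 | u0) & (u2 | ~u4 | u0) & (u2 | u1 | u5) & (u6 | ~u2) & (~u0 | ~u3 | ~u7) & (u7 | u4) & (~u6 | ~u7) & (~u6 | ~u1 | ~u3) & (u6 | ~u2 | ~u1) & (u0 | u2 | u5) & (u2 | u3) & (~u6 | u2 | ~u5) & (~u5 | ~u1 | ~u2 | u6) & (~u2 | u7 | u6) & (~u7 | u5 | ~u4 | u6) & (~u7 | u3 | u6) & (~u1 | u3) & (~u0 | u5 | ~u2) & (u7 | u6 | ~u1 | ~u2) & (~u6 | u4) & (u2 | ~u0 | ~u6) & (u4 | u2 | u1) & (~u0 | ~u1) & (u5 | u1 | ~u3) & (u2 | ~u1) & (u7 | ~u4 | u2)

False

Suppose u7 = 1.
Unit clause (~u6) forces u6 = 0.
Unit clause (~u2) forces u2 = 0.
Unit clause (~u1) forces u1 = 0.
Unit clause (u5) forces u5 = 1.
Unit clause (u3) forces u3 = 1.
Unit clause (~u0) forces u0 = 0.
Unit clause (~u4) forces u4 = 0.
Now (u4) is unsatisfied and unit — conflict.
So every satisfying assignment has u7 = False.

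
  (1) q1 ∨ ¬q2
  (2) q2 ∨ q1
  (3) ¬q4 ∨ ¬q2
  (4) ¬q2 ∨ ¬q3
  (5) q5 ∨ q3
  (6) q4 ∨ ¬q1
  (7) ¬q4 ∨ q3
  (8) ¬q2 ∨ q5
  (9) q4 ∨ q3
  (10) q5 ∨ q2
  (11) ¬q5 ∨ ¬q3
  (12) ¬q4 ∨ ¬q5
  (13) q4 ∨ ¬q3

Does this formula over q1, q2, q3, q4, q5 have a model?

No

Branch on q1: set q1 = True.
The clause (q4) is unit, so q4 = True.
The clause (¬q2) is unit, so q2 = False.
The clause (q3) is unit, so q3 = True.
The clause (q5) is unit, so q5 = True.
But (¬q5) is also a unit clause — contradiction.
So q1 must be the other value — set q1 = False.
The clause (¬q2) is unit, so q2 = False.
But (q2) is also a unit clause — contradiction.
Either choice for q1 ends in contradiction.
No assignment satisfies every clause.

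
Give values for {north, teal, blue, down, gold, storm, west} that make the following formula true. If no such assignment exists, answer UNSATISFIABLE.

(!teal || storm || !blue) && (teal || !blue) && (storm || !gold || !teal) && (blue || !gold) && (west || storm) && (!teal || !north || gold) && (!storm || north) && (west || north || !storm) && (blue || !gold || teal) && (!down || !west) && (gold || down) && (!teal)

(!teal) alone gives teal = false.
(!blue) alone gives blue = false.
(!gold) alone gives gold = false.
(down) alone gives down = true.
(!west) alone gives west = false.
(storm) alone gives storm = true.
(north) alone gives north = true.
This assignment satisfies each clause.

north=true; teal=false; blue=false; down=true; gold=false; storm=true; west=false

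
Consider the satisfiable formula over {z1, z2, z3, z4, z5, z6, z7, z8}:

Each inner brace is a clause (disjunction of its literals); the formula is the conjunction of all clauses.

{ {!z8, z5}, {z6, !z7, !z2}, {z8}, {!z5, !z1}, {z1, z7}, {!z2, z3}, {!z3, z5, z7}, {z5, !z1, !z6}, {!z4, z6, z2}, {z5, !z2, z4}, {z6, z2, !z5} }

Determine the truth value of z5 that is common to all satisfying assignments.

True

Suppose z5 = false.
Unit clause (!z8) forces z8 = false.
But (z8) is also a unit clause — contradiction.
So every satisfying assignment has z5 = True.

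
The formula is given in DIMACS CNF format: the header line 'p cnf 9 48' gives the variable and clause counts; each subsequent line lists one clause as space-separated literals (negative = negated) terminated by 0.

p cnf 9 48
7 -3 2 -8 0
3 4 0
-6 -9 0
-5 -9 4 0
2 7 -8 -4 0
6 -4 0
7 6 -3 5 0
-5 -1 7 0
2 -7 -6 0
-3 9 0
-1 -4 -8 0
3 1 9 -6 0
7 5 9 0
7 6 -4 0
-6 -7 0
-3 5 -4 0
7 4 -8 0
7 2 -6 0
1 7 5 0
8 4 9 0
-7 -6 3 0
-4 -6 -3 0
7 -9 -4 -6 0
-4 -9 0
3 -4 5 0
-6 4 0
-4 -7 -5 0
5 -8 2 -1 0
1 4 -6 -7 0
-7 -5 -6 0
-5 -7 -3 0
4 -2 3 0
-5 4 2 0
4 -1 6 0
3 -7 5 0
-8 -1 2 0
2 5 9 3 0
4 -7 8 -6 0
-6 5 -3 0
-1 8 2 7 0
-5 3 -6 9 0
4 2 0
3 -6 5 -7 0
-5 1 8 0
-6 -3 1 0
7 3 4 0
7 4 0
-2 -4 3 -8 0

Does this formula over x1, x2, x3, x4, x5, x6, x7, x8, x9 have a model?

Yes, satisfiable

Case x3 = True:
From the singleton clause (x9), x9 = True.
From the singleton clause (¬x6), x6 = False.
From the singleton clause (¬x4), x4 = False.
From the singleton clause (¬x5), x5 = False.
From the singleton clause (x7), x7 = True.
From the singleton clause (¬x1), x1 = False.
From the singleton clause (x2), x2 = True.
All clauses hold; x8 can take either value.
A satisfying assignment: x1: False; x2: True; x3: True; x4: False; x5: False; x6: False; x7: True; x8: True; x9: True.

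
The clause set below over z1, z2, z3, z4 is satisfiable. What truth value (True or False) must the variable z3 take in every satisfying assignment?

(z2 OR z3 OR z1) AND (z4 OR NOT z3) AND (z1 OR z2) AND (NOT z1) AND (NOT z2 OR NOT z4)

Suppose z3 = true.
From the singleton clause (z4), z4 = true.
From the singleton clause (NOT z1), z1 = false.
From the singleton clause (z2), z2 = true.
Now (NOT z2) is unsatisfied and unit — conflict.
So every satisfying assignment has z3 = False.

False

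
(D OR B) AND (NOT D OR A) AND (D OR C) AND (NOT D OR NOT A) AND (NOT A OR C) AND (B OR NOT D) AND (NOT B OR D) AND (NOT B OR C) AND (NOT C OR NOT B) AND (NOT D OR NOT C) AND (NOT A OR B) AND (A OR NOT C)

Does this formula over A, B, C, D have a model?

Case D = true:
Unit clause (A) forces A = true.
But (NOT A) is also a unit clause — contradiction.
Backtrack on D: now try D = false.
Unit clause (B) forces B = true.
But (NOT B) is also a unit clause — contradiction.
Both values of D lead to a conflict.
No assignment satisfies every clause.

No, unsatisfiable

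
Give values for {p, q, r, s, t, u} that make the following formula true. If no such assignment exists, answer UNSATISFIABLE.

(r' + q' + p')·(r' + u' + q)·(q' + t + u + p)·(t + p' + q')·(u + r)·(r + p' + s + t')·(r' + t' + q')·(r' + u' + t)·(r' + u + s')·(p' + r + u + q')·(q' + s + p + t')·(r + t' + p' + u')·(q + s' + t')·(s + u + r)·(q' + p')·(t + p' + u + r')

Try u = 0.
From the singleton clause (r), r = 1.
From the singleton clause (s'), s = 0.
Try q = 0.
Try t = 1.
No clause remains; p is free.

p=0, q=0, r=1, s=0, t=1, u=0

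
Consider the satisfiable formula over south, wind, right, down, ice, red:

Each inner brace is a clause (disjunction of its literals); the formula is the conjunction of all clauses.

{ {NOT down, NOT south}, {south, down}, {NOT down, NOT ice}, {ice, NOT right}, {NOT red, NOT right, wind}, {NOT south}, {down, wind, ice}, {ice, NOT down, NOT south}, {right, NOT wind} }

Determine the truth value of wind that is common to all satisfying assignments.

False

Suppose wind = true.
(NOT south) alone gives south = false.
(down) alone gives down = true.
(NOT ice) alone gives ice = false.
(NOT right) alone gives right = false.
Now (right) is unsatisfied and unit — conflict.
So every satisfying assignment has wind = False.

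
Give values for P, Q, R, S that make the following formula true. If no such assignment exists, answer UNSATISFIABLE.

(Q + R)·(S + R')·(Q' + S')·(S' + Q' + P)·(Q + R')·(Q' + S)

UNSATISFIABLE

Suppose Q = 1.
(S') alone gives S = 0.
But (S) is also a unit clause — contradiction.
So Q must be the other value — set Q = 0.
(R) alone gives R = 1.
But (R') is also a unit clause — contradiction.
Neither Q = 1 nor Q = 0 works.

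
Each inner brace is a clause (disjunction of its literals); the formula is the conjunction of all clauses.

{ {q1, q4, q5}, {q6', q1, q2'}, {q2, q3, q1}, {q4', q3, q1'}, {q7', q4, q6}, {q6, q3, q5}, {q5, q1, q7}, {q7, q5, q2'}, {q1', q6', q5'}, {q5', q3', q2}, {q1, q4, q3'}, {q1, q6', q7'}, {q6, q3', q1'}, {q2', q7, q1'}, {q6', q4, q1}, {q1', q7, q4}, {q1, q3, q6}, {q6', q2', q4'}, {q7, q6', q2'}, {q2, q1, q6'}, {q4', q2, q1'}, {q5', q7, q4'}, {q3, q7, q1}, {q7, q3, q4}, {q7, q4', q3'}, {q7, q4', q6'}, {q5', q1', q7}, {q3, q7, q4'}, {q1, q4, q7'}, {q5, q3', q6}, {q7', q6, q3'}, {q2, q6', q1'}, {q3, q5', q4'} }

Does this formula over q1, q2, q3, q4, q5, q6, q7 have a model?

Yes

Case q1 = 1:
Case q4 = 0:
From the singleton clause (q7), q7 = 1.
From the singleton clause (q6), q6 = 1.
From the singleton clause (q5'), q5 = 0.
From the singleton clause (q2), q2 = 1.
Every clause is now satisfied; q3 is unconstrained.
A satisfying assignment: q1 ↦ 1,  q2 ↦ 1,  q3 ↦ 0,  q4 ↦ 0,  q5 ↦ 0,  q6 ↦ 1,  q7 ↦ 1.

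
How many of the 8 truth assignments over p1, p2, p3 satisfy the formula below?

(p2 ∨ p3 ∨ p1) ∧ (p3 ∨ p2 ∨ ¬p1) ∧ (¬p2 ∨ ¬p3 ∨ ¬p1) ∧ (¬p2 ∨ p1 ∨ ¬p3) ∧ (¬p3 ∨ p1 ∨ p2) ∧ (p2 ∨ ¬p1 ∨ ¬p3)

2

There are 2^3 = 8 truth assignments over (p1, p2, p3).
Split on p2. With p2 = True, the clauses containing p2 are satisfied and ¬p2 drops from the rest; 2 of the 2^2 = 4 assignments to the other variables satisfy what remains.
With p2 = False, by the same count on the reduced clause set, 0 assignments work.
(One model: p1=F, p2=T, p3=F.)
Total: 2 + 0 = 2.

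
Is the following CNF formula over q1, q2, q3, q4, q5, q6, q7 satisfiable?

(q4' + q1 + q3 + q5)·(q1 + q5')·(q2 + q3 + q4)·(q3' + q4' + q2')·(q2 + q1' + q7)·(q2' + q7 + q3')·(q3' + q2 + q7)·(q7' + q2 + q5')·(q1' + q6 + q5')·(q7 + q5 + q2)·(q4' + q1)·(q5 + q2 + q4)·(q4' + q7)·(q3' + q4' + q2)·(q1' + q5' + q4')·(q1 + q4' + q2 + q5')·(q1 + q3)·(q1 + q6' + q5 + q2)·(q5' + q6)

Satisfiable

Try q1 = 1.
Try q2 = 1.
Try q3 = 0.
Try q6 = 1.
Try q4 = 0.
No clause remains; q5, q7 are free.
A satisfying assignment: q1 ↦ 1,  q2 ↦ 1,  q3 ↦ 0,  q4 ↦ 0,  q5 ↦ 1,  q6 ↦ 1,  q7 ↦ 1.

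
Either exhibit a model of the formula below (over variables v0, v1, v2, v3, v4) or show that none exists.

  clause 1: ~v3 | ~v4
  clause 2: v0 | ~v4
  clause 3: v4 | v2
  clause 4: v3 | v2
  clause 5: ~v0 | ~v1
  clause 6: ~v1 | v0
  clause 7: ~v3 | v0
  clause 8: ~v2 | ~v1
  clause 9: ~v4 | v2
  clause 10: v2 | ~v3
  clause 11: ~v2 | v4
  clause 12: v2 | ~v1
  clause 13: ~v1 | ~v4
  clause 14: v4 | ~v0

v0 ↦ 1; v1 ↦ 0; v2 ↦ 1; v3 ↦ 0; v4 ↦ 1

Case v3 = 0:
From the singleton clause (v2), v2 = 1.
From the singleton clause (~v1), v1 = 0.
From the singleton clause (v4), v4 = 1.
From the singleton clause (v0), v0 = 1.
This assignment satisfies each clause.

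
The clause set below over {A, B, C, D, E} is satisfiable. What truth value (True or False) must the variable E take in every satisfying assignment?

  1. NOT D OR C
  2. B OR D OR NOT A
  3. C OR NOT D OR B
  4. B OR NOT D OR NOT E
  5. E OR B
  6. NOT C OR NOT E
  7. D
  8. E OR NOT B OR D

False

Suppose E = true.
(NOT C) alone gives C = false.
(NOT D) alone gives D = false.
That conflicts with the unit clause (D).
So every satisfying assignment has E = False.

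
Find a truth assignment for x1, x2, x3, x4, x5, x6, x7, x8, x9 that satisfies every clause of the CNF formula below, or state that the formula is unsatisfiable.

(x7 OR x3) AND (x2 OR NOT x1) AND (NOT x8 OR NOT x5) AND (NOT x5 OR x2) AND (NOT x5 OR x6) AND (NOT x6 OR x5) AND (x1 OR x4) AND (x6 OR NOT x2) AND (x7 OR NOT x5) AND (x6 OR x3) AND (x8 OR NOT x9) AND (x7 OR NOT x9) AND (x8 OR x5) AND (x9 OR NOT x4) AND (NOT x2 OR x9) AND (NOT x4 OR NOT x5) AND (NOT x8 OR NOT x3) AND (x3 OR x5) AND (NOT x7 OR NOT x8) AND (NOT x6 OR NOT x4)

UNSATISFIABLE

Try x7 = true.
From the singleton clause (NOT x8), x8 = false.
From the singleton clause (NOT x9), x9 = false.
From the singleton clause (x5), x5 = true.
From the singleton clause (x2), x2 = true.
That conflicts with the unit clause (NOT x2).
Backtrack on x7: now try x7 = false.
From the singleton clause (x3), x3 = true.
From the singleton clause (NOT x5), x5 = false.
From the singleton clause (NOT x6), x6 = false.
From the singleton clause (NOT x2), x2 = false.
From the singleton clause (NOT x1), x1 = false.
From the singleton clause (x4), x4 = true.
From the singleton clause (NOT x9), x9 = false.
That conflicts with the unit clause (x9).
Both values of x7 lead to a conflict.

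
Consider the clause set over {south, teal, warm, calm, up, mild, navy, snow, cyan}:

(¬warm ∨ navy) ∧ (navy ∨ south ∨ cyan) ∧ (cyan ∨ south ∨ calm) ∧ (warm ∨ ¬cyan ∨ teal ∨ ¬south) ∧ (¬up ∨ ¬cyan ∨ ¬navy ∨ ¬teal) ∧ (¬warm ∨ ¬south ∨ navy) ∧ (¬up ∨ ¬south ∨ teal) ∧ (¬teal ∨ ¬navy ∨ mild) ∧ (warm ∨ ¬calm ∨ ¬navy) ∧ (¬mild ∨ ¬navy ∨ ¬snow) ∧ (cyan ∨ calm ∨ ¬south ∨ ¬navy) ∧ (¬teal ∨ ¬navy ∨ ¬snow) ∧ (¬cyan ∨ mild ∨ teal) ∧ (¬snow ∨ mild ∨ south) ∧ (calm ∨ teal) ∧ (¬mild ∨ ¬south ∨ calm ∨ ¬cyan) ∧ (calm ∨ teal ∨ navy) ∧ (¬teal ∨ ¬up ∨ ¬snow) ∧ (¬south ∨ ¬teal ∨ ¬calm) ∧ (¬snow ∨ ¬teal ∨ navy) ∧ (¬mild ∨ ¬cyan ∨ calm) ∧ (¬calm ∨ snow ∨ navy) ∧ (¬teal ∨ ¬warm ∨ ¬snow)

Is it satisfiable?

Yes, satisfiable

Branch on warm: set warm = False.
Branch on calm: set calm = False.
Unit clause (teal) forces teal = True.
Branch on cyan: set cyan = False.
Unit clause (south) forces south = True.
Unit clause (¬navy) forces navy = False.
Unit clause (¬snow) forces snow = False.
No clause remains; up, mild are free.
A satisfying assignment: south=True, teal=True, warm=False, calm=False, up=False, mild=True, navy=False, snow=False, cyan=False.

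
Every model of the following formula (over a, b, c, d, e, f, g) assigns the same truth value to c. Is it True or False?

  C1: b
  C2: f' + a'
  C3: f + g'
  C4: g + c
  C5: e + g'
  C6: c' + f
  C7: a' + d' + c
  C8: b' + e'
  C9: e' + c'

True

Suppose c = 0.
The clause (b) is unit, so b = 1.
The clause (g) is unit, so g = 1.
The clause (f) is unit, so f = 1.
The clause (a') is unit, so a = 0.
The clause (e) is unit, so e = 1.
But (e') is also a unit clause — contradiction.
So every satisfying assignment has c = True.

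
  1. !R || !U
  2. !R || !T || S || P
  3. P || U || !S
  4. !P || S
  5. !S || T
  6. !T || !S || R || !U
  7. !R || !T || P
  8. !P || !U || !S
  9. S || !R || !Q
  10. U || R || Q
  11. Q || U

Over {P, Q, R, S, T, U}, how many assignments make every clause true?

There are 2^6 = 64 truth assignments over (P, Q, R, S, T, U).
Split on P. With P = true, the clauses containing P are satisfied and !P drops from the rest; 2 of the 2^5 = 32 assignments to the other variables satisfy what remains.
With P = false, by the same count on the reduced clause set, 6 assignments work.
Total: 2 + 6 = 8.

8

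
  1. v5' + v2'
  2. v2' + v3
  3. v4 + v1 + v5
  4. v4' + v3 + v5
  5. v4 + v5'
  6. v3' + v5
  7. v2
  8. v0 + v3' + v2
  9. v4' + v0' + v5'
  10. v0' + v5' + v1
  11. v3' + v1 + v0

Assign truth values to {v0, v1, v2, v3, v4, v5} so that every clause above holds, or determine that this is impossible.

The clause (v2) is unit, so v2 = 1.
The clause (v5') is unit, so v5 = 0.
The clause (v3) is unit, so v3 = 1.
Now (v3') is unsatisfied and unit — conflict.

UNSATISFIABLE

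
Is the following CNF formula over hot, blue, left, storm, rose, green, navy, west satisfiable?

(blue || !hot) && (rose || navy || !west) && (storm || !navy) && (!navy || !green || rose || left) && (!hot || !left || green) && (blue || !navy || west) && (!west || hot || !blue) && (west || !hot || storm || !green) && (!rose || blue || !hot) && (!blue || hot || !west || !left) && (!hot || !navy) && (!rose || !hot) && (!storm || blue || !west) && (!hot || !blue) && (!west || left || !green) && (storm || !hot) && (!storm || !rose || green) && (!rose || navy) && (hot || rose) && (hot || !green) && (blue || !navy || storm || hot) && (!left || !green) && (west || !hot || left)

Case blue = true:
Unit clause (!hot) forces hot = false.
Unit clause (!west) forces west = false.
Unit clause (rose) forces rose = true.
Unit clause (navy) forces navy = true.
Unit clause (storm) forces storm = true.
Unit clause (green) forces green = true.
That conflicts with the unit clause (!green).
Undo blue and try blue = false.
Unit clause (!hot) forces hot = false.
Unit clause (rose) forces rose = true.
Unit clause (navy) forces navy = true.
Unit clause (storm) forces storm = true.
Unit clause (west) forces west = true.
That conflicts with the unit clause (!west).
Both values of blue lead to a conflict.
No assignment satisfies every clause.

No, unsatisfiable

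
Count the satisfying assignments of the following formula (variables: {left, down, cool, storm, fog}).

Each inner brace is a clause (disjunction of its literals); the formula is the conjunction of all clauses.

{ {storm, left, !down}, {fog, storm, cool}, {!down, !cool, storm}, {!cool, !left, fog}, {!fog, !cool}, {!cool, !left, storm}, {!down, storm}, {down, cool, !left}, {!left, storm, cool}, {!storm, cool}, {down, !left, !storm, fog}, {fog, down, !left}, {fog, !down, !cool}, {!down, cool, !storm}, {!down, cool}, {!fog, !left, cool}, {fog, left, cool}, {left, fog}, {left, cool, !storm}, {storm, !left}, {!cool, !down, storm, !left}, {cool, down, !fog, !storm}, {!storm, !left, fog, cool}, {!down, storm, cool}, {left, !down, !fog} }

1

There are 2^5 = 32 truth assignments over (left, down, cool, storm, fog).
Split on cool. With cool = true, the clauses containing cool are satisfied and !cool drops from the rest; 0 of the 2^4 = 16 assignments to the other variables satisfy what remains.
With cool = false, by the same count on the reduced clause set, 1 assignment works.
(One model: left=F, down=F, cool=F, storm=F, fog=T.)
Total: 0 + 1 = 1.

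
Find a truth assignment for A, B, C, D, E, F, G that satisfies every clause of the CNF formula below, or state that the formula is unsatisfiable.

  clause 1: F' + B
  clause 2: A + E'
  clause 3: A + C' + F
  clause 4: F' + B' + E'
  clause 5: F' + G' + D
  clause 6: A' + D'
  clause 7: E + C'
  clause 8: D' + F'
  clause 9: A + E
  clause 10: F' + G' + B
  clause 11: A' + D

UNSATISFIABLE

Try F = 0.
Try A = 1.
Unit clause (D') forces D = 0.
That conflicts with the unit clause (D).
So A must be the other value — set A = 0.
Unit clause (E') forces E = 0.
That conflicts with the unit clause (E).
Both values of A lead to a conflict.
So F must be the other value — set F = 1.
Unit clause (B) forces B = 1.
Unit clause (E') forces E = 0.
Unit clause (C') forces C = 0.
Unit clause (D') forces D = 0.
Unit clause (G') forces G = 0.
Unit clause (A) forces A = 1.
That conflicts with the unit clause (A').
Both values of F lead to a conflict.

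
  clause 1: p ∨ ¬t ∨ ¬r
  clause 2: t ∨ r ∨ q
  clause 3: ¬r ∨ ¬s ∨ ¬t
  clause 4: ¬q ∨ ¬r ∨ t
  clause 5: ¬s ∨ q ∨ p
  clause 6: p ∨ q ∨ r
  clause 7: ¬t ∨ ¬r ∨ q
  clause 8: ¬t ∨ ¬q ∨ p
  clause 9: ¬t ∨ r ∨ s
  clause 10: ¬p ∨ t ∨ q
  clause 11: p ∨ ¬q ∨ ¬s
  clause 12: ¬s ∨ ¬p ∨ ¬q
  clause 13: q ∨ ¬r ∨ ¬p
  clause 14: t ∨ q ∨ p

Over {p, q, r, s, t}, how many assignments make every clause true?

4

There are 2^5 = 32 truth assignments over (p, q, r, s, t).
Split on r. With r = True, the clauses containing r are satisfied and ¬r drops from the rest; 1 of the 2^4 = 16 assignments to the other variables satisfy what remains.
With r = False, by the same count on the reduced clause set, 3 assignments work.
(One model: p=F, q=T, r=F, s=F, t=F.)
Total: 1 + 3 = 4.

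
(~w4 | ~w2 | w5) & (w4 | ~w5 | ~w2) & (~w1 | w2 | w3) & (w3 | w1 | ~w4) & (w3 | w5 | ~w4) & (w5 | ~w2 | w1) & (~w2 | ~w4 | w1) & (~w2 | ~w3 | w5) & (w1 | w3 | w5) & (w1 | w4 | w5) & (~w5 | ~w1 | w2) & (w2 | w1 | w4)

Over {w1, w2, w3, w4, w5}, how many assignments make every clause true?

7

There are 2^5 = 32 truth assignments over (w1, w2, w3, w4, w5).
Split on w5. With w5 = 1, the clauses containing w5 are satisfied and ~w5 drops from the rest; 3 of the 2^4 = 16 assignments to the other variables satisfy what remains.
With w5 = 0, by the same count on the reduced clause set, 4 assignments work.
(One model: w1=F, w2=F, w3=T, w4=T, w5=F.)
Total: 3 + 4 = 7.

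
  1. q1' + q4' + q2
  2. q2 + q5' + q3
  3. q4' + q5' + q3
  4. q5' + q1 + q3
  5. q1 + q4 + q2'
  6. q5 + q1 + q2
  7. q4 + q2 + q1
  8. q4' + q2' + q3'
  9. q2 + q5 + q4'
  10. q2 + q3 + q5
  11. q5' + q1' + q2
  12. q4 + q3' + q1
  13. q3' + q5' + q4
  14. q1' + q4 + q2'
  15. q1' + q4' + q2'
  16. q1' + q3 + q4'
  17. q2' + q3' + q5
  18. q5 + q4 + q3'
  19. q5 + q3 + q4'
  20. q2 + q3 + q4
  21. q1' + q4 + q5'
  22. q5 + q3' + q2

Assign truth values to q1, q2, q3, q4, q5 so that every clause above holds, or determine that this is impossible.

q1=0,  q2=0,  q3=1,  q4=1,  q5=1

Branch on q1: set q1 = 0.
Branch on q5: set q5 = 1.
(q3) alone gives q3 = 1.
(q4) alone gives q4 = 1.
(q2') alone gives q2 = 0.
All clauses are satisfied.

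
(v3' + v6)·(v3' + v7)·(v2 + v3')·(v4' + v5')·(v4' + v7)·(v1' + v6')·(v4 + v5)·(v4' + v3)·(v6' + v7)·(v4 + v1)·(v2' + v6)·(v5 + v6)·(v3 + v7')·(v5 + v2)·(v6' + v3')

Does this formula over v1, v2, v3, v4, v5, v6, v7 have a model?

Satisfiable

Suppose v3 = 0.
The clause (v4') is unit, so v4 = 0.
The clause (v5) is unit, so v5 = 1.
The clause (v1) is unit, so v1 = 1.
The clause (v6') is unit, so v6 = 0.
The clause (v2') is unit, so v2 = 0.
The clause (v7') is unit, so v7 = 0.
All clauses are satisfied.
A satisfying assignment: v1: 1, v2: 0, v3: 0, v4: 0, v5: 1, v6: 0, v7: 0.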